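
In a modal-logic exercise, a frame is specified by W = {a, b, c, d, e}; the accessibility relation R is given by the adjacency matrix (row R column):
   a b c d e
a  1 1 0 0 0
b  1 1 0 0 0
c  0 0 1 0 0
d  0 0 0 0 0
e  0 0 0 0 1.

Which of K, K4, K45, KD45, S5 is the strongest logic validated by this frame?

Transitive (axiom 4): yes — every two-step R-path is closed by a direct edge.
Euclidean (axiom 5): yes — any two successors of a common world are R-related.
Serial (axiom D): no — d has no R-successor.
Reflexive (axiom T): no — d is not related to itself.
So F validates K, K4, K45; KD45 would additionally require R to be serial. The strongest is K45.

K45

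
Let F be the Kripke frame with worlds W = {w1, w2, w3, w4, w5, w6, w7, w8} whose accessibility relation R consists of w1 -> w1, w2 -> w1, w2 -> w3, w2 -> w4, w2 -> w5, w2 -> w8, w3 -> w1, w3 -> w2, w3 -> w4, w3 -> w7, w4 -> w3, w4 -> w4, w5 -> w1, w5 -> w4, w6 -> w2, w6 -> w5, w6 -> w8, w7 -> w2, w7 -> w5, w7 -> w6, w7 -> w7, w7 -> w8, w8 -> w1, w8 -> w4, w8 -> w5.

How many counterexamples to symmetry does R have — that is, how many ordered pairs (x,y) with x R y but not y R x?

Enumerating: (w2,w1), (w2,w4), (w2,w5), (w2,w8), (w3,w1), (w3,w7), (w5,w1), (w5,w4), (w6,w2), (w6,w5), (w6,w8), (w7,w2), (w7,w5), (w7,w6), (w7,w8), (w8,w1), (w8,w4), (w8,w5).

18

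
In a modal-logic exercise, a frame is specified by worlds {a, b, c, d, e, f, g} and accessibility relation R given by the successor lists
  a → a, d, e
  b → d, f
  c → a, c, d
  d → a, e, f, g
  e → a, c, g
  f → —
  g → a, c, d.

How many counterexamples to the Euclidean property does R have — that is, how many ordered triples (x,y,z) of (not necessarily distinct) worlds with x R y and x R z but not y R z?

Enumerating: (a,d,d), (a,e,d), (a,e,e), (b,d,d), (b,f,d), (b,f,f), (c,a,c), (c,d,c), (c,d,d), (d,a,f), (d,a,g), (d,e,e), … and 15 more.
Total: 27.

27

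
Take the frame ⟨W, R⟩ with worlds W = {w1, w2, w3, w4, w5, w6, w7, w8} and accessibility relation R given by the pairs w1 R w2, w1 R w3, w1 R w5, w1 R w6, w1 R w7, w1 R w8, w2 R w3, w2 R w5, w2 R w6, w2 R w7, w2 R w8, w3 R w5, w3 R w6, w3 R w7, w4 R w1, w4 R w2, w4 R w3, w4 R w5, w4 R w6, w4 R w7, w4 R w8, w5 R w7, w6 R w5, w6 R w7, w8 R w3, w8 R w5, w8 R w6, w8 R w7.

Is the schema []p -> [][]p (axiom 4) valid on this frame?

Yes

The schema 4 characterises exactly the transitive frames.
Transitive: yes — every two-step R-path is closed by a direct edge.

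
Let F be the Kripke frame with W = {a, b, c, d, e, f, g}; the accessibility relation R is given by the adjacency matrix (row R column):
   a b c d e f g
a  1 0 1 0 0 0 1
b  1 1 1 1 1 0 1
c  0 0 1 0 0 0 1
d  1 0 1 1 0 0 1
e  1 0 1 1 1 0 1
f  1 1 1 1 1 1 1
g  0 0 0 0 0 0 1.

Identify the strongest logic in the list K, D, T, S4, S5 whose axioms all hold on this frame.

S4

Serial (axiom D): yes — every world has a successor (e.g. a R a).
Reflexive (axiom T): yes — every world is R-related to itself.
Transitive (axiom 4): yes — every two-step R-path is closed by a direct edge.
Euclidean (axiom 5): no — a R g and a R c, but not g R c.
So F validates K, D, T, S4; S5 would additionally require R to be Euclidean. The strongest is S4.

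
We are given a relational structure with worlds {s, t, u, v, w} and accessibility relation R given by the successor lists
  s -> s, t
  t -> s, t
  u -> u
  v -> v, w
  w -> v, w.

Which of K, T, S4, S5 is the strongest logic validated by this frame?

Reflexive (axiom T): yes — every world is R-related to itself.
Transitive (axiom 4): yes — every two-step R-path is closed by a direct edge.
Euclidean (axiom 5): yes — any two successors of a common world are R-related.
So F validates K, T, S4, S5. The strongest is S5.

S5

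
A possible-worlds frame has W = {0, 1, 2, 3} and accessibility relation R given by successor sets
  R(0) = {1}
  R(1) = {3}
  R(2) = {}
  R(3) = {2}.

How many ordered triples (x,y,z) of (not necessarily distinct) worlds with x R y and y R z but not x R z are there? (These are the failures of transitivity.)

Enumerating: (0,1,3), (1,3,2).

2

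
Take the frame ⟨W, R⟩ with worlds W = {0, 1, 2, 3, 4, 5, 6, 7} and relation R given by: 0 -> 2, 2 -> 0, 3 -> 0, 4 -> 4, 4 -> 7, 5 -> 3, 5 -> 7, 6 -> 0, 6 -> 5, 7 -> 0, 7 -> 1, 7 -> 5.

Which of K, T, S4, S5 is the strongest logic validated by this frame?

Reflexive (axiom T): no — 0 is not related to itself.
Transitive (axiom 4): no — 3 R 0 and 0 R 2, but not 3 R 2.
Euclidean (axiom 5): no — 5 R 3 and 5 R 7, but not 3 R 7.
So F validates K; T would additionally require R to be reflexive. The strongest is K.

K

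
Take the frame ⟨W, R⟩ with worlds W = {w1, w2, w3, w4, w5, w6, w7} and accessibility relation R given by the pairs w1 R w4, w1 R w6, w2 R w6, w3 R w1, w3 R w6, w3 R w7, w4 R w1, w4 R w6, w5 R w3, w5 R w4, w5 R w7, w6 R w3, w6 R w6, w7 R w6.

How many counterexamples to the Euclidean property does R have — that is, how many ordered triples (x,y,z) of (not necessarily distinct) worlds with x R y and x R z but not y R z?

Enumerating: (w1,w4,w4), (w1,w6,w4), (w3,w1,w1), (w3,w1,w7), (w3,w6,w1), (w3,w6,w7), (w3,w7,w1), (w3,w7,w7), (w4,w1,w1), (w4,w6,w1), (w5,w3,w3), (w5,w3,w4), … and 7 more.
Total: 19.

19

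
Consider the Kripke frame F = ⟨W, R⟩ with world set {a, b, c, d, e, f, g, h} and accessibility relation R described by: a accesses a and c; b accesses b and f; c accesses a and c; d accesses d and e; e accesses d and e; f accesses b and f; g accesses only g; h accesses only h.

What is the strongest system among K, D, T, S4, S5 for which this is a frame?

S5

Serial (axiom D): yes — every world has a successor (e.g. a R a).
Reflexive (axiom T): yes — every world is R-related to itself.
Transitive (axiom 4): yes — every two-step R-path is closed by a direct edge.
Euclidean (axiom 5): yes — any two successors of a common world are R-related.
So F validates K, D, T, S4, S5. The strongest is S5.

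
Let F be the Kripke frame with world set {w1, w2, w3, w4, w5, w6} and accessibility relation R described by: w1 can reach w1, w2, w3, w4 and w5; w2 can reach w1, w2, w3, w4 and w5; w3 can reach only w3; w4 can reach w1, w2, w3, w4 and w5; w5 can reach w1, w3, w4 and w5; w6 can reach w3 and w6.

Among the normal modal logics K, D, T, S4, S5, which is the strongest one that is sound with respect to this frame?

T

Serial (axiom D): yes — every world has a successor (e.g. w1 R w1).
Reflexive (axiom T): yes — every world is R-related to itself.
Transitive (axiom 4): no — w5 R w1 and w1 R w2, but not w5 R w2.
Euclidean (axiom 5): no — w1 R w3 and w1 R w2, but not w3 R w2.
So F validates K, D, T; S4 would additionally require R to be transitive. The strongest is T.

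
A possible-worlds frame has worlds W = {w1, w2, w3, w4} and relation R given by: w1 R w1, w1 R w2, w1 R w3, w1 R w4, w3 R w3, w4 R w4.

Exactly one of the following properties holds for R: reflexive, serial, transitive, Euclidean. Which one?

transitive

Reflexive: no — w2 is not related to itself.
Serial: no — w2 has no R-successor.
Transitive: yes — every two-step R-path is closed by a direct edge.
Euclidean: no — w1 R w2 and w1 R w3, but not w2 R w3.
Only transitive holds.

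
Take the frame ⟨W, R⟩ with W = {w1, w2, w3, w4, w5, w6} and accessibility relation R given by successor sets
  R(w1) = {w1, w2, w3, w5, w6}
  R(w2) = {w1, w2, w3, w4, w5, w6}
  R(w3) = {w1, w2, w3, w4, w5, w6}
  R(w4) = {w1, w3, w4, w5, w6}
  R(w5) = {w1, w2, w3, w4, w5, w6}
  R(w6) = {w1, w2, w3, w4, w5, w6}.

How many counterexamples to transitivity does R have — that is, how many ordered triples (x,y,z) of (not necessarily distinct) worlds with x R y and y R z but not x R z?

8

Enumerating: (w1,w2,w4), (w1,w3,w4), (w1,w5,w4), (w1,w6,w4), (w4,w1,w2), (w4,w3,w2), (w4,w5,w2), (w4,w6,w2).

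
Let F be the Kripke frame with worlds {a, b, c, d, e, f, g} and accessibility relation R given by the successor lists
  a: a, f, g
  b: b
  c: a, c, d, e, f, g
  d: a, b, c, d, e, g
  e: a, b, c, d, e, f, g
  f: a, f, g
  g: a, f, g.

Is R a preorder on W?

Reflexive: yes — every world is R-related to itself.
Transitive: no — c R d and d R b, but not c R b.
So R is not a preorder.

No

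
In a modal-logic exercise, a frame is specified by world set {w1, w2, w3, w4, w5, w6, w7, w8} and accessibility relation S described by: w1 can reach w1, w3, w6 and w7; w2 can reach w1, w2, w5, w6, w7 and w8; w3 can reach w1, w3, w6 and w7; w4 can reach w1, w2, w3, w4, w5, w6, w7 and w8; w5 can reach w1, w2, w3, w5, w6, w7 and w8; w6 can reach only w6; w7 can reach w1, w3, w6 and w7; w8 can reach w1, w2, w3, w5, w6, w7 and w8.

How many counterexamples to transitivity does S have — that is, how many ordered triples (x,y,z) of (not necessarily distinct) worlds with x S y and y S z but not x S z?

4

Enumerating: (w2,w1,w3), (w2,w5,w3), (w2,w7,w3), (w2,w8,w3).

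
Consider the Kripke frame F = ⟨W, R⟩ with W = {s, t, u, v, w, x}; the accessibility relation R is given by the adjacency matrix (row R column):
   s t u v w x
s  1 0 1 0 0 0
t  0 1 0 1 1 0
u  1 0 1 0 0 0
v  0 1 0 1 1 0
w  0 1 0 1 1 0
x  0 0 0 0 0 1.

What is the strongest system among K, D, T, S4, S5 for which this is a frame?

Serial (axiom D): yes — every world has a successor (e.g. s R s).
Reflexive (axiom T): yes — every world is R-related to itself.
Transitive (axiom 4): yes — every two-step R-path is closed by a direct edge.
Euclidean (axiom 5): yes — any two successors of a common world are R-related.
So F validates K, D, T, S4, S5. The strongest is S5.

S5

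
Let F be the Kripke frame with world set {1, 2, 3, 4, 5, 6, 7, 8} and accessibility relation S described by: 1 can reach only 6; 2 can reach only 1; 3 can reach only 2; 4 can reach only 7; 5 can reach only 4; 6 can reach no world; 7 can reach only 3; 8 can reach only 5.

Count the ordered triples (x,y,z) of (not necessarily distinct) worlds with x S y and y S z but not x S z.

6

Enumerating: (2,1,6), (3,2,1), (4,7,3), (5,4,7), (7,3,2), (8,5,4).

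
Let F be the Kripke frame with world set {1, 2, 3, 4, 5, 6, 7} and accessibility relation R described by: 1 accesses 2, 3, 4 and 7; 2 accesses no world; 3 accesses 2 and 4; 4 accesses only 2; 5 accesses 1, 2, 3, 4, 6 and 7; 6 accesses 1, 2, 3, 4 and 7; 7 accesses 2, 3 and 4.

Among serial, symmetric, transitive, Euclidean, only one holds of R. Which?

transitive

Serial: no — 2 has no R-successor.
Symmetric: no — 1 R 2 but not 2 R 1.
Transitive: yes — every two-step R-path is closed by a direct edge.
Euclidean: no — 1 R 2 and 1 R 3, but not 2 R 3.
Only transitive holds.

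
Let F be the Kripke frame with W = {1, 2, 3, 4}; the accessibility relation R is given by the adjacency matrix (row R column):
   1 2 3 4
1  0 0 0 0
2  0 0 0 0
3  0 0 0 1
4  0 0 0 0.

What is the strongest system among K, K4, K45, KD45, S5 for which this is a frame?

K4

Transitive (axiom 4): yes — every two-step R-path is closed by a direct edge.
Euclidean (axiom 5): no — 3 R 4 and 3 R 4, but not 4 R 4.
Serial (axiom D): no — 1 has no R-successor.
Reflexive (axiom T): no — 1 is not related to itself.
So F validates K, K4; K45 would additionally require R to be Euclidean. The strongest is K4.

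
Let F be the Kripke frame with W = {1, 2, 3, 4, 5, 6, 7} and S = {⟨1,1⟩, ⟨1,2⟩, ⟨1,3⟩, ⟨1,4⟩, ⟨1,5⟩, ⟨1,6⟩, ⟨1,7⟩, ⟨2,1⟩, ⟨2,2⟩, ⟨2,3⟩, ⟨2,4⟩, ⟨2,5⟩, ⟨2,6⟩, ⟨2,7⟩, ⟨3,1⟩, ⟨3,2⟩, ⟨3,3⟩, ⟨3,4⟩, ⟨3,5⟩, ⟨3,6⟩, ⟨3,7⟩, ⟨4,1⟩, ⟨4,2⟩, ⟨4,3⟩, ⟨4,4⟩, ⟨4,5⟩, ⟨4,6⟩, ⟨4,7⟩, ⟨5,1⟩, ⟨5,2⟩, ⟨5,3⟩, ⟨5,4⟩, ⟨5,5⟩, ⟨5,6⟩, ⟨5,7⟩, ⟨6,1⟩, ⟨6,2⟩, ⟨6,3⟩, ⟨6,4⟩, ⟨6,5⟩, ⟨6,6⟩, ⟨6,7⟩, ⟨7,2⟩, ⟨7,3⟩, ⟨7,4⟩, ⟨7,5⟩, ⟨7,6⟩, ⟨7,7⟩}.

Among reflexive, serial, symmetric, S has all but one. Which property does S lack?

Reflexive: yes — every world is S-related to itself.
Serial: yes — every world has a successor (e.g. 1 S 1).
Symmetric: no — 1 S 7 but not 7 S 1.
Only symmetric fails.

symmetric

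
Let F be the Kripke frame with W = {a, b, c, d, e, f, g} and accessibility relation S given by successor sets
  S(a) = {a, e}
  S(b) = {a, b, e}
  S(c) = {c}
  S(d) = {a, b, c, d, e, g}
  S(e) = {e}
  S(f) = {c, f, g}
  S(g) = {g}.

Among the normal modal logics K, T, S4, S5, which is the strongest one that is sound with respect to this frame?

S4

Reflexive (axiom T): yes — every world is S-related to itself.
Transitive (axiom 4): yes — every two-step S-path is closed by a direct edge.
Euclidean (axiom 5): no — b S e and b S a, but not e S a.
So F validates K, T, S4; S5 would additionally require S to be Euclidean. The strongest is S4.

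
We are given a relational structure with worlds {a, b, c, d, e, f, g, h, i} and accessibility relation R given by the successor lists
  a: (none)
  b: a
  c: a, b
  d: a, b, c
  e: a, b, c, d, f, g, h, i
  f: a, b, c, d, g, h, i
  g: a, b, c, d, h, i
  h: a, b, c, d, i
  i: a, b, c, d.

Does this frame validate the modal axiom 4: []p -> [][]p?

Yes

Axiom 4 corresponds to the accessibility relation being transitive.
Transitive: yes — every two-step R-path is closed by a direct edge.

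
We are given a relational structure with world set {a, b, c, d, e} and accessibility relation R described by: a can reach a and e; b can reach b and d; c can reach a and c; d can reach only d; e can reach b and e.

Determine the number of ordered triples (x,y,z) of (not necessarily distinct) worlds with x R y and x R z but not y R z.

Enumerating: (a,e,a), (b,d,b), (c,a,c), (e,b,e).

4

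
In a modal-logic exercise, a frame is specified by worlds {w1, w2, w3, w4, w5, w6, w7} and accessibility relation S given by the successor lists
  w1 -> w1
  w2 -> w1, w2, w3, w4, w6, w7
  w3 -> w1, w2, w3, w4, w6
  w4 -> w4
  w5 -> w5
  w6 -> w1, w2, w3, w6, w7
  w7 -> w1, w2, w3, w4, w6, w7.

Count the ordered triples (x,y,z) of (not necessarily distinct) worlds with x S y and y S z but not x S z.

Enumerating: (w3,w2,w7), (w3,w6,w7), (w6,w2,w4), (w6,w3,w4), (w6,w7,w4).

5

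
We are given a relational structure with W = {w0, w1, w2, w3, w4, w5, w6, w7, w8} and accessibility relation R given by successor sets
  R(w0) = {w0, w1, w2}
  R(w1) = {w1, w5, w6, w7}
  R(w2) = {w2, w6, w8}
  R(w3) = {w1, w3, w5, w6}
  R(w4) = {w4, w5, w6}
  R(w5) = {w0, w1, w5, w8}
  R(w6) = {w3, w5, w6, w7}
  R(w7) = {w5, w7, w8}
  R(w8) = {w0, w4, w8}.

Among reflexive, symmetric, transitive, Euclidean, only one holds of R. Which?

reflexive

Reflexive: yes — every world is R-related to itself.
Symmetric: no — w0 R w1 but not w1 R w0.
Transitive: no — w0 R w1 and w1 R w5, but not w0 R w5.
Euclidean: no — w0 R w1 and w0 R w2, but not w1 R w2.
Only reflexive holds.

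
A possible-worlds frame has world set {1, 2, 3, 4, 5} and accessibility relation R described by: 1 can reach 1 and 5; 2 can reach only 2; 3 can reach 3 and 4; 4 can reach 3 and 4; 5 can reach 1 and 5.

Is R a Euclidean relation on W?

Yes

Euclidean: yes — any two successors of a common world are R-related.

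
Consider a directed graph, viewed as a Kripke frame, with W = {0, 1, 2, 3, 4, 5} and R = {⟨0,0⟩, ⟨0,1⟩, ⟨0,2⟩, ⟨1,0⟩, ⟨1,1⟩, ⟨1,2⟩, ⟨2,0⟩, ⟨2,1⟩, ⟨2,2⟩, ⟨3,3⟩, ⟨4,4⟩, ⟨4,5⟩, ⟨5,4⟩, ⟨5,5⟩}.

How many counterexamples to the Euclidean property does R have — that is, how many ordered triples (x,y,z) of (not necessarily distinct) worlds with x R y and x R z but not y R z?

R is Euclidean; there are no such tuples.

0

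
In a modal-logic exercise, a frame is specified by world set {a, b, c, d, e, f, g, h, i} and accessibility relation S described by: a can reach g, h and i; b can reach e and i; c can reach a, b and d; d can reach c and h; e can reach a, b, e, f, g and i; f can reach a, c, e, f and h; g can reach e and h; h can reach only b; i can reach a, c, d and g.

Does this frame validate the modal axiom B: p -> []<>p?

No

The schema B characterises exactly the symmetric frames.
Symmetric: no — a S g but not g S a.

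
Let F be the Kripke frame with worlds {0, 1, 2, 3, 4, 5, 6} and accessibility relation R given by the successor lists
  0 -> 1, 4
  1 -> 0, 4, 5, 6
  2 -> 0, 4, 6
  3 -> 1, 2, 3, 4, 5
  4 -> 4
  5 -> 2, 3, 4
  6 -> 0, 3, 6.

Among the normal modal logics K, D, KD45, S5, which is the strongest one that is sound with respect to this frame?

D

Serial (axiom D): yes — every world has a successor (e.g. 0 R 1).
Euclidean (axiom 5): no — 0 R 4 and 0 R 1, but not 4 R 1.
Transitive (axiom 4): no — 0 R 1 and 1 R 5, but not 0 R 5.
Reflexive (axiom T): no — 0 is not related to itself.
So F validates K, D; KD45 would additionally require R to be Euclidean and transitive. The strongest is D.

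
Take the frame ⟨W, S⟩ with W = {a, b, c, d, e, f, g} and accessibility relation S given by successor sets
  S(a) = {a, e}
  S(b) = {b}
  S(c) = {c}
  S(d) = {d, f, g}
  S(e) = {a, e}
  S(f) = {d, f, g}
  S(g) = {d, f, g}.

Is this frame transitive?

Yes

Transitive: yes — every two-step S-path is closed by a direct edge.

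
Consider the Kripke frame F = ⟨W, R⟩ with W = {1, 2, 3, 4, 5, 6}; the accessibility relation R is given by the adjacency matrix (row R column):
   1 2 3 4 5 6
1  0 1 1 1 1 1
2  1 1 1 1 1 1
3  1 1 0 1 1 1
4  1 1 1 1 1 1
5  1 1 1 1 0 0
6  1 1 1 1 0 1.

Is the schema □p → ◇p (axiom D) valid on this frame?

Yes

By correspondence theory, D is valid on a frame iff R is serial.
Serial: yes — every world has a successor (e.g. 1 R 2).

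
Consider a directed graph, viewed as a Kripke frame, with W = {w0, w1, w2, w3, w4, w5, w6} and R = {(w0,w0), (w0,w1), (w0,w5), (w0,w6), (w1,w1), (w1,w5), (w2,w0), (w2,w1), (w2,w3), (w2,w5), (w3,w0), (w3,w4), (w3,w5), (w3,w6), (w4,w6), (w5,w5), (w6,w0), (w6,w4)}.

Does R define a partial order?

No

Reflexive: no — w2 is not related to itself.
Transitive: no — w0 R w6 and w6 R w4, but not w0 R w4.
Antisymmetric: no — w0 R w6 and w6 R w0 with w0 ≠ w6.
So R is not a partial order.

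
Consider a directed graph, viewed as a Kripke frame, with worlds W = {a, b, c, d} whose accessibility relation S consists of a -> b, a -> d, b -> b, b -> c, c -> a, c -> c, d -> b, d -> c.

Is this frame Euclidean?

Euclidean: no — a S b and a S d, but not b S d.

No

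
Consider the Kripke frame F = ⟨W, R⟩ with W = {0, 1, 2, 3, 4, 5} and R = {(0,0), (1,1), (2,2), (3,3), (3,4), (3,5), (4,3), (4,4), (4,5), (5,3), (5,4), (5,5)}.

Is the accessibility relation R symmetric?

Yes

Symmetric: yes — every pair in R has its reverse in R.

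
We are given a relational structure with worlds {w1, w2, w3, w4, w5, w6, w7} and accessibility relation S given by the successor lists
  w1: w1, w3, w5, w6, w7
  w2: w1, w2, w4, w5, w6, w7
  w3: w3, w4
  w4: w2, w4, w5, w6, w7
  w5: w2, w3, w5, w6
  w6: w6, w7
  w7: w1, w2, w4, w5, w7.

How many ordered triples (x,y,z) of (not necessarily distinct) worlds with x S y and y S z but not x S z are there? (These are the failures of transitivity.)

Enumerating: (w1,w3,w4), (w1,w5,w2), (w1,w7,w2), (w1,w7,w4), (w2,w1,w3), (w2,w5,w3), (w3,w4,w2), (w3,w4,w5), (w3,w4,w6), (w3,w4,w7), (w4,w2,w1), (w4,w5,w3), … and 16 more.
Total: 28.

28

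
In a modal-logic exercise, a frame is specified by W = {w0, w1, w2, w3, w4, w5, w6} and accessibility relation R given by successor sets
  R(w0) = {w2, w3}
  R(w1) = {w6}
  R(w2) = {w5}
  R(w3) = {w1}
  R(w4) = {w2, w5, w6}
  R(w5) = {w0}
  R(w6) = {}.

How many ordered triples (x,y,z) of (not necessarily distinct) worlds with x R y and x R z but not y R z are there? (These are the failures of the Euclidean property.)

Enumerating: (w0,w2,w2), (w0,w2,w3), (w0,w3,w2), (w0,w3,w3), (w1,w6,w6), (w2,w5,w5), (w3,w1,w1), (w4,w2,w2), (w4,w2,w6), (w4,w5,w2), (w4,w5,w5), (w4,w5,w6), (w4,w6,w2), (w4,w6,w5), (w4,w6,w6), (w5,w0,w0).

16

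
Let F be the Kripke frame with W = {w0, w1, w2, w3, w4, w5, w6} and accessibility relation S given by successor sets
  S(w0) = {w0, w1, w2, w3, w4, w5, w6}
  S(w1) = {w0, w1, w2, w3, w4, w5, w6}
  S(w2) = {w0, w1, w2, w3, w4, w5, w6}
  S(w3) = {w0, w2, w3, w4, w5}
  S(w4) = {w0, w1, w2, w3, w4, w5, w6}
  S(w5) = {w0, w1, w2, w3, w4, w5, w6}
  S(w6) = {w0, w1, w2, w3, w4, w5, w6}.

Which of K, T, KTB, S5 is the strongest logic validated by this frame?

T

Reflexive (axiom T): yes — every world is S-related to itself.
Symmetric (axiom B): no — w1 S w3 but not w3 S w1.
Euclidean (axiom 5): no — w0 S w3 and w0 S w1, but not w3 S w1.
So F validates K, T; KTB would additionally require S to be symmetric. The strongest is T.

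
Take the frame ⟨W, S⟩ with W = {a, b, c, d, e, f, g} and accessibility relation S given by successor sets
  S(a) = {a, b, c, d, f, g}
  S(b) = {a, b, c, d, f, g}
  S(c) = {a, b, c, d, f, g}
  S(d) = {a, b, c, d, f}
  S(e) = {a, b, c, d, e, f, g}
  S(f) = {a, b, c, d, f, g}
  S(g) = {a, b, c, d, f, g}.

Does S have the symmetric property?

Symmetric: no — e S a but not a S e.

No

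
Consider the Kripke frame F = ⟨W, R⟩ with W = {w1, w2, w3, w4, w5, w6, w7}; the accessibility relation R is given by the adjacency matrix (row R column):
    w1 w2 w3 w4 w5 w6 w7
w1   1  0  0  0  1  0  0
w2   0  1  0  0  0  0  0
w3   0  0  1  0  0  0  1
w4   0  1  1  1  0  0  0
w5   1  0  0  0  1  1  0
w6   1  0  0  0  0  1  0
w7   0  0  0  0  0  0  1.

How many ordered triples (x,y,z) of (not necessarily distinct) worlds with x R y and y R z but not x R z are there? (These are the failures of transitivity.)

3

Enumerating: (w1,w5,w6), (w4,w3,w7), (w6,w1,w5).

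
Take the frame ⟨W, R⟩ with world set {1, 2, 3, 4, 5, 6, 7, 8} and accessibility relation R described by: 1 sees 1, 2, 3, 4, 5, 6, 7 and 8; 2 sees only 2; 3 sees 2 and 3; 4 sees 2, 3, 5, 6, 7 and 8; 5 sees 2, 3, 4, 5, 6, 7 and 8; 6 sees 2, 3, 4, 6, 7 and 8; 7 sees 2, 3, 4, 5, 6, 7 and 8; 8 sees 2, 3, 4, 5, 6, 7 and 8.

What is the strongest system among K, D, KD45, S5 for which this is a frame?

D

Serial (axiom D): yes — every world has a successor (e.g. 1 R 1).
Euclidean (axiom 5): no — 1 R 2 and 1 R 3, but not 2 R 3.
Transitive (axiom 4): no — 6 R 4 and 4 R 5, but not 6 R 5.
Reflexive (axiom T): no — 4 is not related to itself.
So F validates K, D; KD45 would additionally require R to be Euclidean and transitive. The strongest is D.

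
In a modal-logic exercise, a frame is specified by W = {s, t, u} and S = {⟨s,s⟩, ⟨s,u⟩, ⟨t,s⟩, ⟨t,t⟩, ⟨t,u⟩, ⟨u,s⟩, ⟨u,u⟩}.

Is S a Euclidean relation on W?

No

Euclidean: no — t S s and t S t, but not s S t.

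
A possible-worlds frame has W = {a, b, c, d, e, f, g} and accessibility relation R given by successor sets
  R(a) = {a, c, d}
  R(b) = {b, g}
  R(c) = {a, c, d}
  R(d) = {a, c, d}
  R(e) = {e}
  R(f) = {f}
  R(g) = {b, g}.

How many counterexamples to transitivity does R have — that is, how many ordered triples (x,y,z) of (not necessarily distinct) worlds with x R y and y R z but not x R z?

0

R is transitive; there are no such tuples.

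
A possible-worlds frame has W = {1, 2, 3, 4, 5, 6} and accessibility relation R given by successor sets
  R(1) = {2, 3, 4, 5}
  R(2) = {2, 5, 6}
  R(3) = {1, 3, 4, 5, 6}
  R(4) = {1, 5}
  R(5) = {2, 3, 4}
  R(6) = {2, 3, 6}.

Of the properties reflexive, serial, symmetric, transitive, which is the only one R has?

serial

Reflexive: no — 1 is not related to itself.
Serial: yes — every world has a successor (e.g. 1 R 2).
Symmetric: no — 1 R 2 but not 2 R 1.
Transitive: no — 1 R 2 and 2 R 6, but not 1 R 6.
Only serial holds.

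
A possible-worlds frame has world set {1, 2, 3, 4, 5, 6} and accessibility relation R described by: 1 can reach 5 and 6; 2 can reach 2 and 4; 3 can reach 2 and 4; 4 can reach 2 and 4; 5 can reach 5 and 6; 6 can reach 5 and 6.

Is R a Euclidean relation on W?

Euclidean: yes — any two successors of a common world are R-related.

Yes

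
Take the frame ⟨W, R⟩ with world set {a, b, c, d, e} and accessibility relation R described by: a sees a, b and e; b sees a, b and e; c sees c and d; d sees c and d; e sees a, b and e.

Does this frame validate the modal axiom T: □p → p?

Yes

By correspondence theory, T is valid on a frame iff R is reflexive.
Reflexive: yes — every world is R-related to itself.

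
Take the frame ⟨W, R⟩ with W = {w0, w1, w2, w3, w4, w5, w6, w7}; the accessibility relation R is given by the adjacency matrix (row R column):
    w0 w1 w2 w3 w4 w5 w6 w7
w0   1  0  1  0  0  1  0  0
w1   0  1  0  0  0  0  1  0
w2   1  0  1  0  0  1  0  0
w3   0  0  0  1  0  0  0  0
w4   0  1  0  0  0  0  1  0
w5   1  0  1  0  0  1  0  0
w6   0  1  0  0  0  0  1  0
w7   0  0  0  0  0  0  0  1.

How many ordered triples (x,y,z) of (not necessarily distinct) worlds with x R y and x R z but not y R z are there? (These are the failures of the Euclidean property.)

0

R is Euclidean; there are no such tuples.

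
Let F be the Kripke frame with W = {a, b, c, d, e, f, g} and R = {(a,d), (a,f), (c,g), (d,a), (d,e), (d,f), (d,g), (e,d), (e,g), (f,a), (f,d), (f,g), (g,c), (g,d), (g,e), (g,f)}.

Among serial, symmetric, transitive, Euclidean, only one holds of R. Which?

Serial: no — b has no R-successor.
Symmetric: yes — every pair in R has its reverse in R.
Transitive: no — a R d and d R e, but not a R e.
Euclidean: no — d R a and d R e, but not a R e.
Only symmetric holds.

symmetric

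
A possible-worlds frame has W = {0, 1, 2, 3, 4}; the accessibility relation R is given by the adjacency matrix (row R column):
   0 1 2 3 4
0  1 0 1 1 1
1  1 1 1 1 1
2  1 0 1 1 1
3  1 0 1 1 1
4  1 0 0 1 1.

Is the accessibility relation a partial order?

No

Reflexive: yes — every world is R-related to itself.
Transitive: no — 4 R 0 and 0 R 2, but not 4 R 2.
Antisymmetric: no — 0 R 2 and 2 R 0 with 0 ≠ 2.
So R is not a partial order.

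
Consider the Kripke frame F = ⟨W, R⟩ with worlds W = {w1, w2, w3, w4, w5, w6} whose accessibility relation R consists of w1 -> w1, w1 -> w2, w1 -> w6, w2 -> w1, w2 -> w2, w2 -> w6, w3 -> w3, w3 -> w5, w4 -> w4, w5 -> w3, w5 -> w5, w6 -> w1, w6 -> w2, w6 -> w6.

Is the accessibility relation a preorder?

Reflexive: yes — every world is R-related to itself.
Transitive: yes — every two-step R-path is closed by a direct edge.
So R is a preorder.

Yes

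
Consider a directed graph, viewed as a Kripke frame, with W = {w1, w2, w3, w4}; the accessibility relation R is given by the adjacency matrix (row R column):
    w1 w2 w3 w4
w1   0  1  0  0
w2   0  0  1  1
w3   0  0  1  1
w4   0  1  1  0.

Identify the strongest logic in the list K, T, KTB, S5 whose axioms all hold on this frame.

Reflexive (axiom T): no — w1 is not related to itself.
Symmetric (axiom B): no — w1 R w2 but not w2 R w1.
Euclidean (axiom 5): no — w4 R w3 and w4 R w2, but not w3 R w2.
So F validates K; T would additionally require R to be reflexive. The strongest is K.

K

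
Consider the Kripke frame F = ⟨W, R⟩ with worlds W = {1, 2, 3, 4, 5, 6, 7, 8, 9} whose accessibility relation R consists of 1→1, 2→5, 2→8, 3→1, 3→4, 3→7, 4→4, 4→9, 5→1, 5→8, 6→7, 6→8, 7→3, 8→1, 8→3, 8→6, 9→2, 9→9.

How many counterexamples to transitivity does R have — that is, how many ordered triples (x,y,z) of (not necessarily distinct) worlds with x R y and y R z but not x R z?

22

Enumerating: (2,5,1), (2,8,1), (2,8,3), (2,8,6), (3,4,9), (3,7,3), (4,9,2), (5,8,3), (5,8,6), (6,7,3), (6,8,1), (6,8,3), … and 10 more.
Total: 22.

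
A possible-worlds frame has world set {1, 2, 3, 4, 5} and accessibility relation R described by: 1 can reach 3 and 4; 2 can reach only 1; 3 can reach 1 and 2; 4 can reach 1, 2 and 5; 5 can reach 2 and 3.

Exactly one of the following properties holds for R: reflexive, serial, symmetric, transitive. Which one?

serial

Reflexive: no — 1 is not related to itself.
Serial: yes — every world has a successor (e.g. 1 R 3).
Symmetric: no — 2 R 1 but not 1 R 2.
Transitive: no — 1 R 3 and 3 R 2, but not 1 R 2.
Only serial holds.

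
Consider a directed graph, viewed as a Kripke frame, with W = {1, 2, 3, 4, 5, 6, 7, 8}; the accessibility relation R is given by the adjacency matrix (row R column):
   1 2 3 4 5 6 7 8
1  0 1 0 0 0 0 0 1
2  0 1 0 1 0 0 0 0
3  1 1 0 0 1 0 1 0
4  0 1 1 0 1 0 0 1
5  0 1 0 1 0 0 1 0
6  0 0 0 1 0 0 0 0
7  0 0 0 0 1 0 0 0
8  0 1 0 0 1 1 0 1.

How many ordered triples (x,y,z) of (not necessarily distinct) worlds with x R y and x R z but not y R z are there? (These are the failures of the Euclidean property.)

Enumerating: (1,2,8), (2,4,4), (3,1,1), (3,1,5), (3,1,7), (3,2,1), (3,2,5), (3,2,7), (3,5,1), (3,5,5), (3,7,1), (3,7,2), … and 28 more.
Total: 40.

40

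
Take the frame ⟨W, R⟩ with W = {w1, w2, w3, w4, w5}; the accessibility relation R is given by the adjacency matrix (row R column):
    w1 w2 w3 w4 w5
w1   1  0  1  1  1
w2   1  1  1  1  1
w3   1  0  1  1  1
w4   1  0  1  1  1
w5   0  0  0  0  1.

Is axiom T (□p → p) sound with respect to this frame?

The schema T characterises exactly the reflexive frames.
Reflexive: yes — every world is R-related to itself.

Yes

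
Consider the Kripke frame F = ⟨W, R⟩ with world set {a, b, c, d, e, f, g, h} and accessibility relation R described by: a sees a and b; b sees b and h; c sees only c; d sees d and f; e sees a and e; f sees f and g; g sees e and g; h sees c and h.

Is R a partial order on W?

No

Reflexive: yes — every world is R-related to itself.
Transitive: no — a R b and b R h, but not a R h.
Antisymmetric: yes — no distinct pair is related both ways.
So R is not a partial order.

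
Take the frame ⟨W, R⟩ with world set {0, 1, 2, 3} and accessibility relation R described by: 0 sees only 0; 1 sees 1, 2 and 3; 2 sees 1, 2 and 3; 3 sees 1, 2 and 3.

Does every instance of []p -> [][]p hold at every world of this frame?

Yes

Axiom 4 corresponds to the accessibility relation being transitive.
Transitive: yes — every two-step R-path is closed by a direct edge.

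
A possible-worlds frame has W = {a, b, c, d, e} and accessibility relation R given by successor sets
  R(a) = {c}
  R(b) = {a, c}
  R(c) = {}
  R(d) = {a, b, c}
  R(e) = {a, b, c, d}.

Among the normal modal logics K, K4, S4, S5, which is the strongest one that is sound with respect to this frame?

Transitive (axiom 4): yes — every two-step R-path is closed by a direct edge.
Reflexive (axiom T): no — a is not related to itself.
Euclidean (axiom 5): no — b R c and b R a, but not c R a.
So F validates K, K4; S4 would additionally require R to be reflexive. The strongest is K4.

K4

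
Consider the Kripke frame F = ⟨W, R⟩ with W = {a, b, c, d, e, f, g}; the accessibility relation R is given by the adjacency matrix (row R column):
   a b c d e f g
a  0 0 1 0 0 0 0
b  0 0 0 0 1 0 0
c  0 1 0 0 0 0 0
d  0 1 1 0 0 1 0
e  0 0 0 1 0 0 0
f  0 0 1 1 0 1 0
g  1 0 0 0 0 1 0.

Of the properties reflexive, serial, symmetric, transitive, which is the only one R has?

serial

Reflexive: no — a is not related to itself.
Serial: yes — every world has a successor (e.g. a R c).
Symmetric: no — a R c but not c R a.
Transitive: no — a R c and c R b, but not a R b.
Only serial holds.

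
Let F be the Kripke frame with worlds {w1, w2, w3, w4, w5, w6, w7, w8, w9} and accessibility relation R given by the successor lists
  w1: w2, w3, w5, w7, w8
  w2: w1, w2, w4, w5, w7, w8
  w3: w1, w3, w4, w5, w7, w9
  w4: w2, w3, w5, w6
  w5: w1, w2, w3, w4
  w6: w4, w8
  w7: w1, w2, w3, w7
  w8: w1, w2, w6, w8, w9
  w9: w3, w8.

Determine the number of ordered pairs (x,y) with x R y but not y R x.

R is symmetric; there are no such tuples.

0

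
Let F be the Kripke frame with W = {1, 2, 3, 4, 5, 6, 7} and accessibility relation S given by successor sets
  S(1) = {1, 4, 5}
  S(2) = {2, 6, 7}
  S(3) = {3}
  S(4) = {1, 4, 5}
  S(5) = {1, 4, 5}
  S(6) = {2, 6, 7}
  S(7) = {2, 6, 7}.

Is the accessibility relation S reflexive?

Yes

Reflexive: yes — every world is S-related to itself.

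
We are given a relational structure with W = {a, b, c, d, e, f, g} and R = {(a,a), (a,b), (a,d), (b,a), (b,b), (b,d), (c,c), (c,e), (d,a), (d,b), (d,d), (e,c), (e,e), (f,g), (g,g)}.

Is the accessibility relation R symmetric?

No

Symmetric: no — f R g but not g R f.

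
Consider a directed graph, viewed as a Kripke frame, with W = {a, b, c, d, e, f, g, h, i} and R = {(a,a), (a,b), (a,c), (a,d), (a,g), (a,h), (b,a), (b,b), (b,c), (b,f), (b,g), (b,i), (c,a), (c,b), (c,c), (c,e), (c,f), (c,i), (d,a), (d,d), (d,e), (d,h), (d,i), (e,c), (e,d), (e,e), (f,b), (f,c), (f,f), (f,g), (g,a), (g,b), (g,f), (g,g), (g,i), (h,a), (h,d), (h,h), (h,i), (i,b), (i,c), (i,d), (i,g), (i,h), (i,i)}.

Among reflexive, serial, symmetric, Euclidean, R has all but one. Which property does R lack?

Reflexive: yes — every world is R-related to itself.
Serial: yes — every world has a successor (e.g. a R a).
Symmetric: yes — every pair in R has its reverse in R.
Euclidean: no — a R b and a R d, but not b R d.
Only Euclidean fails.

Euclidean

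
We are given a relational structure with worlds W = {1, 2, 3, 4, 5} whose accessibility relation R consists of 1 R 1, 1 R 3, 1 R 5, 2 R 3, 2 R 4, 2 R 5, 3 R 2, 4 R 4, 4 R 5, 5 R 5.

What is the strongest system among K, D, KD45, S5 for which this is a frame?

D

Serial (axiom D): yes — every world has a successor (e.g. 1 R 1).
Euclidean (axiom 5): no — 1 R 3 and 1 R 5, but not 3 R 5.
Transitive (axiom 4): no — 1 R 3 and 3 R 2, but not 1 R 2.
Reflexive (axiom T): no — 2 is not related to itself.
So F validates K, D; KD45 would additionally require R to be Euclidean and transitive. The strongest is D.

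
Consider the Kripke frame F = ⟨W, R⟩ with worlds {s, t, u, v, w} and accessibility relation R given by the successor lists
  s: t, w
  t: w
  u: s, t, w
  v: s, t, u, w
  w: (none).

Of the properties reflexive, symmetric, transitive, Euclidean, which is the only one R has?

transitive

Reflexive: no — s is not related to itself.
Symmetric: no — s R t but not t R s.
Transitive: yes — every two-step R-path is closed by a direct edge.
Euclidean: no — s R w and s R t, but not w R t.
Only transitive holds.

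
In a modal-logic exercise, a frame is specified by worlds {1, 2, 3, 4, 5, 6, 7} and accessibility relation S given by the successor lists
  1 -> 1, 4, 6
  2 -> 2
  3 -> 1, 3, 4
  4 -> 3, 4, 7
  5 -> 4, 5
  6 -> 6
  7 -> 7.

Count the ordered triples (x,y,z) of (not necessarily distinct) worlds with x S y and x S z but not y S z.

10

Enumerating: (1,4,1), (1,4,6), (1,6,1), (1,6,4), (3,1,3), (3,4,1), (4,3,7), (4,7,3), (4,7,4), (5,4,5).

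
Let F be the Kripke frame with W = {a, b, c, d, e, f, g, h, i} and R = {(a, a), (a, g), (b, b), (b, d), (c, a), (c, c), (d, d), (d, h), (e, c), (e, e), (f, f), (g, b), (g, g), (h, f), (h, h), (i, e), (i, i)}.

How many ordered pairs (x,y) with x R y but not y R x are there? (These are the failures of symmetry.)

8

Enumerating: (a,g), (b,d), (c,a), (d,h), (e,c), (g,b), (h,f), (i,e).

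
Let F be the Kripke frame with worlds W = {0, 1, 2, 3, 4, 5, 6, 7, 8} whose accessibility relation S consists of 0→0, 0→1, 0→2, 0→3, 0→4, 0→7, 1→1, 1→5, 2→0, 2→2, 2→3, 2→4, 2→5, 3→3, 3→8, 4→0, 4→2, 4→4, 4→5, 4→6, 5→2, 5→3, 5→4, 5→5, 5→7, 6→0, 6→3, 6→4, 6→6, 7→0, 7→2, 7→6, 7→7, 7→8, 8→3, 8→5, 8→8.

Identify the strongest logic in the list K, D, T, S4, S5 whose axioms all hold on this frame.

Serial (axiom D): yes — every world has a successor (e.g. 0 S 0).
Reflexive (axiom T): yes — every world is S-related to itself.
Transitive (axiom 4): no — 0 S 1 and 1 S 5, but not 0 S 5.
Euclidean (axiom 5): no — 0 S 1 and 0 S 2, but not 1 S 2.
So F validates K, D, T; S4 would additionally require S to be transitive. The strongest is T.

T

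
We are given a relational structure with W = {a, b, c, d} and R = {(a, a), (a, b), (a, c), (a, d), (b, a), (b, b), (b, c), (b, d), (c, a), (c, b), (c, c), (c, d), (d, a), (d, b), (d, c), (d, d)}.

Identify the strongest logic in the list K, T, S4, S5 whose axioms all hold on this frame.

Reflexive (axiom T): yes — every world is R-related to itself.
Transitive (axiom 4): yes — every two-step R-path is closed by a direct edge.
Euclidean (axiom 5): yes — any two successors of a common world are R-related.
So F validates K, T, S4, S5. The strongest is S5.

S5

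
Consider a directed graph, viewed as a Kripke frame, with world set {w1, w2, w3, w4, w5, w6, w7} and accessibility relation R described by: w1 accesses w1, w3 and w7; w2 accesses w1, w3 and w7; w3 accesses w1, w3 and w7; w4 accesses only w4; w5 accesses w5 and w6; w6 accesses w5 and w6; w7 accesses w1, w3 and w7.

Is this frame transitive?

Yes

Transitive: yes — every two-step R-path is closed by a direct edge.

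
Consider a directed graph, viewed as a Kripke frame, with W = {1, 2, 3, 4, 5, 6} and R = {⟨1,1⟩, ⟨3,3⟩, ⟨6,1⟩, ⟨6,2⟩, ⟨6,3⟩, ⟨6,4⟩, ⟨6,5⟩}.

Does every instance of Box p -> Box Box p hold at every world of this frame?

The schema 4 characterises exactly the transitive frames.
Transitive: yes — every two-step R-path is closed by a direct edge.

Yes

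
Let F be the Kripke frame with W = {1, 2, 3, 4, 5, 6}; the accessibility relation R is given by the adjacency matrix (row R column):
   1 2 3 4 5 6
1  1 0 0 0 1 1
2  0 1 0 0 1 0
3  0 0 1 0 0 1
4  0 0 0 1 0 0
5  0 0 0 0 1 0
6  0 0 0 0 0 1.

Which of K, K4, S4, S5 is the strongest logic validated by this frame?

Transitive (axiom 4): yes — every two-step R-path is closed by a direct edge.
Reflexive (axiom T): yes — every world is R-related to itself.
Euclidean (axiom 5): no — 1 R 5 and 1 R 6, but not 5 R 6.
So F validates K, K4, S4; S5 would additionally require R to be Euclidean. The strongest is S4.

S4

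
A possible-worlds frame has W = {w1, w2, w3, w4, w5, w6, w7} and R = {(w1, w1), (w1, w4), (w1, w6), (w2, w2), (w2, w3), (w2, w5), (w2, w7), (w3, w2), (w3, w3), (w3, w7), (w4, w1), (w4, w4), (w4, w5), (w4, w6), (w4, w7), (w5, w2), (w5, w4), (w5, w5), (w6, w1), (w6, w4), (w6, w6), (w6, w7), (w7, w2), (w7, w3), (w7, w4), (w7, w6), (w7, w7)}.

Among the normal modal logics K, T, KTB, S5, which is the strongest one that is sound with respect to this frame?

KTB

Reflexive (axiom T): yes — every world is R-related to itself.
Symmetric (axiom B): yes — every pair in R has its reverse in R.
Euclidean (axiom 5): no — w2 R w3 and w2 R w5, but not w3 R w5.
So F validates K, T, KTB; S5 would additionally require R to be Euclidean. The strongest is KTB.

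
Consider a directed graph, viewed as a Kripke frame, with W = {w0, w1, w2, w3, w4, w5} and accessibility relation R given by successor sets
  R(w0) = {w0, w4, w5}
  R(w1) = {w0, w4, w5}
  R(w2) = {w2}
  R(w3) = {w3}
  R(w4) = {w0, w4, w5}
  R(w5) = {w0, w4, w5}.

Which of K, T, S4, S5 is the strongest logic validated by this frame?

K

Reflexive (axiom T): no — w1 is not related to itself.
Transitive (axiom 4): yes — every two-step R-path is closed by a direct edge.
Euclidean (axiom 5): yes — any two successors of a common world are R-related.
So F validates K; T would additionally require R to be reflexive. The strongest is K.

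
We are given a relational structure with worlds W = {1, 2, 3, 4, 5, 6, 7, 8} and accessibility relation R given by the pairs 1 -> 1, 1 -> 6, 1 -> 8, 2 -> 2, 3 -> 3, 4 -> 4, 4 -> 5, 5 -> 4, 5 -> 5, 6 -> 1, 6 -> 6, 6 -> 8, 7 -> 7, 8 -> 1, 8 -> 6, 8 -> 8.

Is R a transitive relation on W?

Yes

Transitive: yes — every two-step R-path is closed by a direct edge.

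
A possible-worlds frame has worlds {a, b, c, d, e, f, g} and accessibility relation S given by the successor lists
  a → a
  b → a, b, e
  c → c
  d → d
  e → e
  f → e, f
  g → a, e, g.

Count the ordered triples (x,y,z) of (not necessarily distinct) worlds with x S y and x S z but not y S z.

9

Enumerating: (b,a,b), (b,a,e), (b,e,a), (b,e,b), (f,e,f), (g,a,e), (g,a,g), (g,e,a), (g,e,g).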